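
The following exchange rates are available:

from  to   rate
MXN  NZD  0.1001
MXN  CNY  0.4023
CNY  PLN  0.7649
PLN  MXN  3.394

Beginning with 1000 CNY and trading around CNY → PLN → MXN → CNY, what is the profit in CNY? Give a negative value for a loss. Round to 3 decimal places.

44.399

1000 CNY × 0.7649 = 764.9 PLN
764.9 PLN × 3.394 = 2596.0706 MXN
2596.0706 MXN × 0.4023 = 1044.39920238 CNY
Net change: 1044.39920238 − 1000 = 44.39920238 CNY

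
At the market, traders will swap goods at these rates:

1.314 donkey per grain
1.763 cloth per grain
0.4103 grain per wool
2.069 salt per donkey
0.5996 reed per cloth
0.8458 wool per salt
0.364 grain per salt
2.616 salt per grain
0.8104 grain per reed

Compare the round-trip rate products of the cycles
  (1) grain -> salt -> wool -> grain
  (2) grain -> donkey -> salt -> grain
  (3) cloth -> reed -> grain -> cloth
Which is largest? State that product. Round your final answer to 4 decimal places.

(1) 2.616 × 0.8458 × 0.4103 = 0.90784
(2) 1.314 × 2.069 × 0.364 = 0.98959
(3) 0.5996 × 0.8104 × 1.763 = 0.85667
Highest is cycle (2) at 0.9896 (≤1, no arbitrage).

0.9896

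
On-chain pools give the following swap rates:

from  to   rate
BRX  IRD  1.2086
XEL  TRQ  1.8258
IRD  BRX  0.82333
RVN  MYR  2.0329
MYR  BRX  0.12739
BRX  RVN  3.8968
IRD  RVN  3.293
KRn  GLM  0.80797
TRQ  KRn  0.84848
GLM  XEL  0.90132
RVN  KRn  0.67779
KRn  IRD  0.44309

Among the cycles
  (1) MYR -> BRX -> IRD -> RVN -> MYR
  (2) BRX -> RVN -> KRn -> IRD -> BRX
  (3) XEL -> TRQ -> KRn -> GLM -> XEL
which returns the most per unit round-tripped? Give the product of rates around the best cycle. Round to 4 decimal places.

1.1282

(1) 0.12739 × 1.2086 × 3.293 × 2.0329 = 1.03068
(2) 3.8968 × 0.67779 × 0.44309 × 0.82333 = 0.96354
(3) 1.8258 × 0.84848 × 0.80797 × 0.90132 = 1.12816
Highest is cycle (3) at 1.1282 (>1, arbitrage).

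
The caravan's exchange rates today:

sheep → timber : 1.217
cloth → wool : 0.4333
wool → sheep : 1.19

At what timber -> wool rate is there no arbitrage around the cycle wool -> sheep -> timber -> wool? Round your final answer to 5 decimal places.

0.69050

Known legs of the cycle: 1.19 × 1.217 = 1.44823
For no arbitrage the full-cycle product must be 1, so the missing rate is 1 / 1.44823 ≈ 0.6904981.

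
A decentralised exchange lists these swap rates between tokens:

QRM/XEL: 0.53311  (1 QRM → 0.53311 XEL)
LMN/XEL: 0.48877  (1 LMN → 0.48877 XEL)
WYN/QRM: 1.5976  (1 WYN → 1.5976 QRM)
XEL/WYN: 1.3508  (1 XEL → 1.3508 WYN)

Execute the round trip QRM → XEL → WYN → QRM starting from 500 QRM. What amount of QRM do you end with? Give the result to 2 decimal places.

500 QRM × 0.53311 = 266.555 XEL
266.555 XEL × 1.3508 = 360.062494 WYN
360.062494 WYN × 1.5976 = 575.2358404144 QRM

575.24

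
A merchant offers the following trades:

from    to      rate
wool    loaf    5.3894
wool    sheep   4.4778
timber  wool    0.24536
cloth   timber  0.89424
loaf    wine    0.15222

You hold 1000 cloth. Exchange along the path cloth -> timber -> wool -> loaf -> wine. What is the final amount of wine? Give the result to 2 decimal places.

180.00

1000 cloth × 0.89424 = 894.24 timber
894.24 timber × 0.24536 = 219.4107264 wool
219.4107264 wool × 5.3894 = 1182.49216886016 loaf
1182.49216886016 loaf × 0.15222 = 179.9989579438935552 wine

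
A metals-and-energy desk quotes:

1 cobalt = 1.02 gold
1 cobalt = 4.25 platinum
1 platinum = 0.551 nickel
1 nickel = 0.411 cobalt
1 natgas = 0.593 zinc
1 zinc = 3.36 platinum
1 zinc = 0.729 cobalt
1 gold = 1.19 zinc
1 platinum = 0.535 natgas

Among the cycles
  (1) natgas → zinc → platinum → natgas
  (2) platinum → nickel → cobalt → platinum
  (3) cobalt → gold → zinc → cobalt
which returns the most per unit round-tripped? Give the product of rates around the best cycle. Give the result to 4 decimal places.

1.0660

(1) 0.593 × 3.36 × 0.535 = 1.06598
(2) 0.551 × 0.411 × 4.25 = 0.96246
(3) 1.02 × 1.19 × 0.729 = 0.88486
Highest is cycle (1) at 1.0660 (>1, arbitrage).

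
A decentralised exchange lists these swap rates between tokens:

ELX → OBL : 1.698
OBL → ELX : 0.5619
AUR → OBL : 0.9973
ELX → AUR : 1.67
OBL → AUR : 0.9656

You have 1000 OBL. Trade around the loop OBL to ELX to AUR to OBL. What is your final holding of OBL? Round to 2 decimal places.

935.84

1000 OBL × 0.5619 = 561.9 ELX
561.9 ELX × 1.67 = 938.373 AUR
938.373 AUR × 0.9973 = 935.8393929 OBL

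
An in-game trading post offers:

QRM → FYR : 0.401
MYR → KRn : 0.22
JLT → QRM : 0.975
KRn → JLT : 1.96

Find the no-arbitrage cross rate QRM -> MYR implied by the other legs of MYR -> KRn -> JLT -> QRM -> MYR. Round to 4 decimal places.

2.3786

Known legs of the cycle: 0.22 × 1.96 × 0.975 = 0.42042
For no arbitrage the full-cycle product must be 1, so the missing rate is 1 / 0.42042 ≈ 2.378574.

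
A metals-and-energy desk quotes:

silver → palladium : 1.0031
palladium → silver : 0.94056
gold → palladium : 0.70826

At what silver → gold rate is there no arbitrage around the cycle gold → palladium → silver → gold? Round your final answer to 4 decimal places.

Known legs of the cycle: 0.70826 × 0.94056 = 0.6661610256
For no arbitrage the full-cycle product must be 1, so the missing rate is 1 / 0.6661610256 ≈ 1.501139.

1.5011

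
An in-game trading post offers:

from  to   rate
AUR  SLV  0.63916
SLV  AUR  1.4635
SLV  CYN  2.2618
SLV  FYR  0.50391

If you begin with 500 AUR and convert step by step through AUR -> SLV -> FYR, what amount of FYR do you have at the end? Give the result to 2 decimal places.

161.04

500 AUR × 0.63916 = 319.58 SLV
319.58 SLV × 0.50391 = 161.0395578 FYR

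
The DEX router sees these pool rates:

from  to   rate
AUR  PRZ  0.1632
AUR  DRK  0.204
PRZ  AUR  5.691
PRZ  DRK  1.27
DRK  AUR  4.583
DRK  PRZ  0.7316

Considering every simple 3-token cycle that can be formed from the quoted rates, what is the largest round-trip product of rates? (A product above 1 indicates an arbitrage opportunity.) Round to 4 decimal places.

0.9499

AUR→PRZ→DRK→AUR: 0.1632 × 1.27 × 4.583 = 0.94989
AUR→DRK→PRZ→AUR: 0.204 × 0.7316 × 5.691 = 0.84936
Maximum is AUR→PRZ→DRK→AUR at 0.9499; no arbitrage — every cycle loses value.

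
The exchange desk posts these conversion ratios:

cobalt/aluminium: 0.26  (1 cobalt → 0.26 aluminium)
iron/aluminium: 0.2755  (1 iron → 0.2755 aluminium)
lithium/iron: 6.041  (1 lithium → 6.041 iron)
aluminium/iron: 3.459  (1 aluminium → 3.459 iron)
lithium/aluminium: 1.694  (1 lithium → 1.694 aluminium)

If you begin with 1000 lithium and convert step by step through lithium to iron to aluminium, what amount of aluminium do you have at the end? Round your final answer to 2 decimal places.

1664.30

1000 lithium × 6.041 = 6041 iron
6041 iron × 0.2755 = 1664.2955 aluminium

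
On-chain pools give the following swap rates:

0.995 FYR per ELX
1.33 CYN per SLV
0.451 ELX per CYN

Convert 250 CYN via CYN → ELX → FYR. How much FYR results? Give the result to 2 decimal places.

112.19

250 CYN × 0.451 = 112.75 ELX
112.75 ELX × 0.995 = 112.18625 FYR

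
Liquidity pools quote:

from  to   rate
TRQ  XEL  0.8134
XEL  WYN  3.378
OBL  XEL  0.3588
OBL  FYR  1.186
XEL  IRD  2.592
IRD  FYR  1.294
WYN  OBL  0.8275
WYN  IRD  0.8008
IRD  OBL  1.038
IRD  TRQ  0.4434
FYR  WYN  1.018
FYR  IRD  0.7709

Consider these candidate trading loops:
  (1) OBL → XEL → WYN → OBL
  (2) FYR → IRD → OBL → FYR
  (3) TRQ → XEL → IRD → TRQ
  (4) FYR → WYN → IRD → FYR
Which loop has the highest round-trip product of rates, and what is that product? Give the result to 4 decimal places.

(1) 0.3588 × 3.378 × 0.8275 = 1.00295
(2) 0.7709 × 1.038 × 1.186 = 0.94903
(3) 0.8134 × 2.592 × 0.4434 = 0.93483
(4) 1.018 × 0.8008 × 1.294 = 1.05489
Highest is cycle (4) at 1.0549 (>1, arbitrage).

1.0549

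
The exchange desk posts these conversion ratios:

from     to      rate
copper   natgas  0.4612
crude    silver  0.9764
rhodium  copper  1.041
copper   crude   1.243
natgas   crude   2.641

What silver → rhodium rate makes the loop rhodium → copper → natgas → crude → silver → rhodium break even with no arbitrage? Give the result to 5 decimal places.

Known legs of the cycle: 1.041 × 0.4612 × 2.641 × 0.9764 = 1.23804434302608
For no arbitrage the full-cycle product must be 1, so the missing rate is 1 / 1.23804434302608 ≈ 0.8077255.

0.80773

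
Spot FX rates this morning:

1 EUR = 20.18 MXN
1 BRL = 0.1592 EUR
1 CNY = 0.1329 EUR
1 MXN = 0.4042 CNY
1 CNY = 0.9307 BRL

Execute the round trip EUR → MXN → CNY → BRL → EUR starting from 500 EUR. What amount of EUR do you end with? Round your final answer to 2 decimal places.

604.28

500 EUR × 20.18 = 10090 MXN
10090 MXN × 0.4042 = 4078.378 CNY
4078.378 CNY × 0.9307 = 3795.7464046 BRL
3795.7464046 BRL × 0.1592 = 604.28282761232 EUR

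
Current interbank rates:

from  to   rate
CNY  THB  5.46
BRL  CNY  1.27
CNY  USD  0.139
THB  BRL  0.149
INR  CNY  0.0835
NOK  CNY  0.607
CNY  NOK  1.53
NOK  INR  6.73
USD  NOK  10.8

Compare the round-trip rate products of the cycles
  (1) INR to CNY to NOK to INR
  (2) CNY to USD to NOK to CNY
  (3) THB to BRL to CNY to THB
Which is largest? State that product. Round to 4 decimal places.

(1) 0.0835 × 1.53 × 6.73 = 0.85979
(2) 0.139 × 10.8 × 0.607 = 0.91123
(3) 0.149 × 1.27 × 5.46 = 1.03320
Highest is cycle (3) at 1.0332 (>1, arbitrage).

1.0332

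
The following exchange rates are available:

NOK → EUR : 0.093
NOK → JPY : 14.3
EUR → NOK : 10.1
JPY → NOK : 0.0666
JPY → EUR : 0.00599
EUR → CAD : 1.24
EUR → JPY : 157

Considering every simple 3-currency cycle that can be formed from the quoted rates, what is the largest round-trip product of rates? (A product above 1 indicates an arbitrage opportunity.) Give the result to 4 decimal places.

EUR→JPY→NOK→EUR: 157 × 0.0666 × 0.093 = 0.97243
EUR→NOK→JPY→EUR: 10.1 × 14.3 × 0.00599 = 0.86514
Maximum is EUR→JPY→NOK→EUR at 0.9724; no arbitrage — every cycle loses value.

0.9724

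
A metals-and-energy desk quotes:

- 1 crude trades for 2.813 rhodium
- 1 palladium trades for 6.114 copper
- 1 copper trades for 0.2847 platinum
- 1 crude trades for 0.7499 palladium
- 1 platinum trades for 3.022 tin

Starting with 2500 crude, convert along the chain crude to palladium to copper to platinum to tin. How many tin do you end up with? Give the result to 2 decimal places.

2500 crude × 0.7499 = 1874.75 palladium
1874.75 palladium × 6.114 = 11462.2215 copper
11462.2215 copper × 0.2847 = 3263.29446105 platinum
3263.29446105 platinum × 3.022 = 9861.6758612931 tin

9861.68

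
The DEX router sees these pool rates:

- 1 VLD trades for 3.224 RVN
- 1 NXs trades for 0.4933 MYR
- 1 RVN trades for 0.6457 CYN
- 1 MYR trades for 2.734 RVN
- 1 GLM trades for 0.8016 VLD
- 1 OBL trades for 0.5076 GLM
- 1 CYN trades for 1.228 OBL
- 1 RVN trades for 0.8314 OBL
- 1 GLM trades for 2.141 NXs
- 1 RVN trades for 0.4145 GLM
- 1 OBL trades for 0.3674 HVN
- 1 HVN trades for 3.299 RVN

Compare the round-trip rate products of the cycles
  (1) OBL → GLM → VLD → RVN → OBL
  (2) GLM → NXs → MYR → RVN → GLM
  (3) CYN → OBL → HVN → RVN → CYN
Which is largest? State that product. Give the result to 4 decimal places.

(1) 0.5076 × 0.8016 × 3.224 × 0.8314 = 1.09065
(2) 2.141 × 0.4933 × 2.734 × 0.4145 = 1.19688
(3) 1.228 × 0.3674 × 3.299 × 0.6457 = 0.96106
Highest is cycle (2) at 1.1969 (>1, arbitrage).

1.1969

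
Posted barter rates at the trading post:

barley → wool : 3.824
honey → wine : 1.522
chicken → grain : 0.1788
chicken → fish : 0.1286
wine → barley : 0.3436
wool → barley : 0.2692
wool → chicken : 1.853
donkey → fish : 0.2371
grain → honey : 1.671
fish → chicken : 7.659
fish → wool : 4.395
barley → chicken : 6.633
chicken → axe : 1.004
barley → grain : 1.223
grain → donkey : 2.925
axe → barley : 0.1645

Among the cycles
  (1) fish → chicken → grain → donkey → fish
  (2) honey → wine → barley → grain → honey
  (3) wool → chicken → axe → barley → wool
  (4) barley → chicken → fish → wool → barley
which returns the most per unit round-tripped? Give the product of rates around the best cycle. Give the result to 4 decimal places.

1.1703

(1) 7.659 × 0.1788 × 2.925 × 0.2371 = 0.94972
(2) 1.522 × 0.3436 × 1.223 × 1.671 = 1.06874
(3) 1.853 × 1.004 × 0.1645 × 3.824 = 1.17029
(4) 6.633 × 0.1286 × 4.395 × 0.2692 = 1.00922
Highest is cycle (3) at 1.1703 (>1, arbitrage).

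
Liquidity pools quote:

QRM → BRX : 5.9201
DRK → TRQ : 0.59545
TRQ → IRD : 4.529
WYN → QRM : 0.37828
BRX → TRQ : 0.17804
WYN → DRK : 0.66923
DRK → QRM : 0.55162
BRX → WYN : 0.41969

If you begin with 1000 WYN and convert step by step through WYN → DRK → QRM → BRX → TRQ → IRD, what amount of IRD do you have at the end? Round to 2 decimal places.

1000 WYN × 0.66923 = 669.23 DRK
669.23 DRK × 0.55162 = 369.1606526 QRM
369.1606526 QRM × 5.9201 = 2185.46797945726 BRX
2185.46797945726 BRX × 0.17804 = 389.1007190625705704 TRQ
389.1007190625705704 TRQ × 4.529 = 1762.2371566343821133416 IRD

1762.24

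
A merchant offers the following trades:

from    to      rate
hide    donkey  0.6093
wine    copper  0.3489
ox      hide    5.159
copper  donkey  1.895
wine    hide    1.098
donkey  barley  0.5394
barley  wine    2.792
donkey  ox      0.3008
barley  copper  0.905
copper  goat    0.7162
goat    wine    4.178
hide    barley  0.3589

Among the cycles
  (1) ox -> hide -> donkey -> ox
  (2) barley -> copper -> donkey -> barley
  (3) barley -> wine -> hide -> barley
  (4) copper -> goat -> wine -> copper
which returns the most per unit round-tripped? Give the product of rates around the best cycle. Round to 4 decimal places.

(1) 5.159 × 0.6093 × 0.3008 = 0.94553
(2) 0.905 × 1.895 × 0.5394 = 0.92506
(3) 2.792 × 1.098 × 0.3589 = 1.10025
(4) 0.7162 × 4.178 × 0.3489 = 1.04401
Highest is cycle (3) at 1.1002 (>1, arbitrage).

1.1002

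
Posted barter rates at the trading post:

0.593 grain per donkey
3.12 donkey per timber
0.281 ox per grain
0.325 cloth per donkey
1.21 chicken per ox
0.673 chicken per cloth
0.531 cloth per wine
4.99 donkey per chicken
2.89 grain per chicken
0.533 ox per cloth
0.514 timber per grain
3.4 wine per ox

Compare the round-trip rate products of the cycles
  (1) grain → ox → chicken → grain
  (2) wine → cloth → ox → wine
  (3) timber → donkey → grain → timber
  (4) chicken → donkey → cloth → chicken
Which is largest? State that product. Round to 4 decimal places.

(1) 0.281 × 1.21 × 2.89 = 0.98263
(2) 0.531 × 0.533 × 3.4 = 0.96228
(3) 3.12 × 0.593 × 0.514 = 0.95098
(4) 4.99 × 0.325 × 0.673 = 1.09144
Highest is cycle (4) at 1.0914 (>1, arbitrage).

1.0914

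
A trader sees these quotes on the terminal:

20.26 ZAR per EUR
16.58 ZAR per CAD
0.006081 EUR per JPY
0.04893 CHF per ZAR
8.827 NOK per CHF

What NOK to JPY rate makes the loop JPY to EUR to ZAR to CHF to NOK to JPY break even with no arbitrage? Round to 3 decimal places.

18.793

Known legs of the cycle: 0.006081 × 20.26 × 0.04893 × 8.827 = 0.0532111673714166
For no arbitrage the full-cycle product must be 1, so the missing rate is 1 / 0.0532111673714166 ≈ 18.79305.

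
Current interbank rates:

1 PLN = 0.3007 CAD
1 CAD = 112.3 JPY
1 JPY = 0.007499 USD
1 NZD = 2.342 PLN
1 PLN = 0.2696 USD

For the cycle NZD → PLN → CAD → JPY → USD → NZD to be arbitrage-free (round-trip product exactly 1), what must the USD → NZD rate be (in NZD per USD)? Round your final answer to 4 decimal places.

Known legs of the cycle: 2.342 × 0.3007 × 112.3 × 0.007499 = 0.59306654856538
For no arbitrage the full-cycle product must be 1, so the missing rate is 1 / 0.59306654856538 ≈ 1.686151.

1.6862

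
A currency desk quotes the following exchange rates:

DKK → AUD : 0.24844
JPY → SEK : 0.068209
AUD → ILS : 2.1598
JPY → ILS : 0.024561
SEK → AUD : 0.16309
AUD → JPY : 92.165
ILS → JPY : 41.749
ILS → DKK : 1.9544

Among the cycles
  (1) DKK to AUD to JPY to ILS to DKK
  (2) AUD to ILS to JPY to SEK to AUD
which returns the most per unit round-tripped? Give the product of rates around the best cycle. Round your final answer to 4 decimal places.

(1) 0.24844 × 92.165 × 0.024561 × 1.9544 = 1.09912
(2) 2.1598 × 41.749 × 0.068209 × 0.16309 = 1.00306
Highest is cycle (1) at 1.0991 (>1, arbitrage).

1.0991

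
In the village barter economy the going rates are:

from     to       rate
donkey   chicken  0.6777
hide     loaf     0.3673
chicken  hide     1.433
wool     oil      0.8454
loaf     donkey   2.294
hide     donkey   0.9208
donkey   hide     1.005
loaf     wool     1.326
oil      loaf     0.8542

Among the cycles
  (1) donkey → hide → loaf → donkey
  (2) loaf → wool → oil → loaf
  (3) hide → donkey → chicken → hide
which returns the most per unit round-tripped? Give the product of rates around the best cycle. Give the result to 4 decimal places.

(1) 1.005 × 0.3673 × 2.294 = 0.84680
(2) 1.326 × 0.8454 × 0.8542 = 0.95756
(3) 0.9208 × 0.6777 × 1.433 = 0.89423
Highest is cycle (2) at 0.9576 (≤1, no arbitrage).

0.9576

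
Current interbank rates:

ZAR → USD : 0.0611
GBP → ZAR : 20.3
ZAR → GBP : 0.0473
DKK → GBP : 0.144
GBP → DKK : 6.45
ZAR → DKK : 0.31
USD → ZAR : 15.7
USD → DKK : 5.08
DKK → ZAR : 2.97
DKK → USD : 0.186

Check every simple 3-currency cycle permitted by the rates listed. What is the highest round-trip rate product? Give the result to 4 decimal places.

0.9219

ZAR→USD→DKK→ZAR: 0.0611 × 5.08 × 2.97 = 0.92185
GBP→ZAR→DKK→GBP: 20.3 × 0.31 × 0.144 = 0.90619
GBP→DKK→ZAR→GBP: 6.45 × 2.97 × 0.0473 = 0.90610
ZAR→DKK→USD→ZAR: 0.31 × 0.186 × 15.7 = 0.90526
Maximum is ZAR→USD→DKK→ZAR at 0.9219; no arbitrage — every cycle loses value.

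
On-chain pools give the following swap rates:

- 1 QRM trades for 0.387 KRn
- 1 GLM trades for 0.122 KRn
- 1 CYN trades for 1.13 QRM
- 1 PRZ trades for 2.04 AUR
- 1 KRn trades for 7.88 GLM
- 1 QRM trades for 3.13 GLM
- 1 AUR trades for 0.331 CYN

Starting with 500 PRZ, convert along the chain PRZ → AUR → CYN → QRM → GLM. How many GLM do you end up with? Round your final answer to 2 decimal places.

1194.13

500 PRZ × 2.04 = 1020 AUR
1020 AUR × 0.331 = 337.62 CYN
337.62 CYN × 1.13 = 381.5106 QRM
381.5106 QRM × 3.13 = 1194.128178 GLM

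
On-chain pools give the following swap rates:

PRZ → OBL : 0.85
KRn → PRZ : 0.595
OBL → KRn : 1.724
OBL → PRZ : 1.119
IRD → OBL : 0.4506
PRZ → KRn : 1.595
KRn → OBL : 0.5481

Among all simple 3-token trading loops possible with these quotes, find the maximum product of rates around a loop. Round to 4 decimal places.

OBL→PRZ→KRn→OBL: 1.119 × 1.595 × 0.5481 = 0.97825
OBL→KRn→PRZ→OBL: 1.724 × 0.595 × 0.85 = 0.87191
Maximum is OBL→PRZ→KRn→OBL at 0.9783; no arbitrage — every cycle loses value.

0.9783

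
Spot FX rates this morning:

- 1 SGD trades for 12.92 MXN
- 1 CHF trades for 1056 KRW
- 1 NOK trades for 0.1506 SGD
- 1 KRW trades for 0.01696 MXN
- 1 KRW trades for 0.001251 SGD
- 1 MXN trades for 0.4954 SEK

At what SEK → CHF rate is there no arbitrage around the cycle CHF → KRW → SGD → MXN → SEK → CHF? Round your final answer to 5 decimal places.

0.11827

Known legs of the cycle: 1056 × 0.001251 × 12.92 × 0.4954 = 8.455508759808
For no arbitrage the full-cycle product must be 1, so the missing rate is 1 / 8.455508759808 ≈ 0.1182661.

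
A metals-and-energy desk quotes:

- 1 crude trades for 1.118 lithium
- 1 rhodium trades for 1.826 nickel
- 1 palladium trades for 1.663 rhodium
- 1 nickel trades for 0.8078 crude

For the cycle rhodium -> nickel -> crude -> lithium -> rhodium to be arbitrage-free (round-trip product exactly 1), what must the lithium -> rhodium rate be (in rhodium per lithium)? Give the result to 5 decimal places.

0.60639

Known legs of the cycle: 1.826 × 0.8078 × 1.118 = 1.6490978504
For no arbitrage the full-cycle product must be 1, so the missing rate is 1 / 1.6490978504 ≈ 0.6063922.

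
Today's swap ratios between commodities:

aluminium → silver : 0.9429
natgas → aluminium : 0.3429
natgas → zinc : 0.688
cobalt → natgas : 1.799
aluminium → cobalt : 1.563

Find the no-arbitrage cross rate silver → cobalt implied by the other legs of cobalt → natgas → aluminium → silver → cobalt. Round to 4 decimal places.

1.7192

Known legs of the cycle: 1.799 × 0.3429 × 0.9429 = 0.58165341759
For no arbitrage the full-cycle product must be 1, so the missing rate is 1 / 0.58165341759 ≈ 1.719237.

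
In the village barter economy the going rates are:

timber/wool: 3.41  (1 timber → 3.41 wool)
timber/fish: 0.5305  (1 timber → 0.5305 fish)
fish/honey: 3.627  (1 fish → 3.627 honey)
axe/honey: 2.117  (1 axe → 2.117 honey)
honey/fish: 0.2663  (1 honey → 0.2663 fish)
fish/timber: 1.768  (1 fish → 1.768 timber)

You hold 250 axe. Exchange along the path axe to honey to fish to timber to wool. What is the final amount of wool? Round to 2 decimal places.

250 axe × 2.117 = 529.25 honey
529.25 honey × 0.2663 = 140.939275 fish
140.939275 fish × 1.768 = 249.1806382 timber
249.1806382 timber × 3.41 = 849.705976262 wool

849.71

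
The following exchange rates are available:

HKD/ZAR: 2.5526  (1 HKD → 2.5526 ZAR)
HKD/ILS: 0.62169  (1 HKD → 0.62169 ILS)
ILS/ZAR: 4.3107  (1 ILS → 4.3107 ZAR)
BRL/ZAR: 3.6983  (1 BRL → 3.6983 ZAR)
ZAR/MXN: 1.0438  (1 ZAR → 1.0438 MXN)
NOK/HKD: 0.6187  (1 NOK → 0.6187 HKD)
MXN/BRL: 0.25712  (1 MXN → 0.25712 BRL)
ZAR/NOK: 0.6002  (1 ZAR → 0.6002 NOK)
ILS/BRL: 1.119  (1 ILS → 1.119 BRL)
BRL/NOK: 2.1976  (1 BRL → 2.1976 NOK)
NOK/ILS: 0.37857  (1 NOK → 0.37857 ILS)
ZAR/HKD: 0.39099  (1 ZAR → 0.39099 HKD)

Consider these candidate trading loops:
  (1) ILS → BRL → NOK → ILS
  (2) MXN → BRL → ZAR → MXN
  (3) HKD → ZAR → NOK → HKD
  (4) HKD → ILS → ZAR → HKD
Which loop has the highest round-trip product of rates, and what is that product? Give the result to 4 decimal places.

(1) 1.119 × 2.1976 × 0.37857 = 0.93095
(2) 0.25712 × 3.6983 × 1.0438 = 0.99256
(3) 2.5526 × 0.6002 × 0.6187 = 0.94789
(4) 0.62169 × 4.3107 × 0.39099 = 1.04782
Highest is cycle (4) at 1.0478 (>1, arbitrage).

1.0478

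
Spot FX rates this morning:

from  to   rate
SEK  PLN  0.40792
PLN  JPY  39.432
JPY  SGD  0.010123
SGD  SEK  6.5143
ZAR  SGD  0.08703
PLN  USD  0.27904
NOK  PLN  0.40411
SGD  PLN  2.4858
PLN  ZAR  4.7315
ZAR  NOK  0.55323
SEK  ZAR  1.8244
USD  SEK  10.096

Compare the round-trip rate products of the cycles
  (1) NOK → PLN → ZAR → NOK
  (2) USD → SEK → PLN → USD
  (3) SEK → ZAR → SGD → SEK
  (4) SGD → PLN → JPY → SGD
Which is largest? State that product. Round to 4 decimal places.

1.1492

(1) 0.40411 × 4.7315 × 0.55323 = 1.05780
(2) 10.096 × 0.40792 × 0.27904 = 1.14919
(3) 1.8244 × 0.08703 × 6.5143 = 1.03432
(4) 2.4858 × 39.432 × 0.010123 = 0.99226
Highest is cycle (2) at 1.1492 (>1, arbitrage).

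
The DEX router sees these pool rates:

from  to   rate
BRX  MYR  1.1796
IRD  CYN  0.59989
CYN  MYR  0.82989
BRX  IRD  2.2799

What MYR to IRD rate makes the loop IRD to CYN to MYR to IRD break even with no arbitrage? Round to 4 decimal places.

Known legs of the cycle: 0.59989 × 0.82989 = 0.4978427121
For no arbitrage the full-cycle product must be 1, so the missing rate is 1 / 0.4978427121 ≈ 2.008667.

2.0087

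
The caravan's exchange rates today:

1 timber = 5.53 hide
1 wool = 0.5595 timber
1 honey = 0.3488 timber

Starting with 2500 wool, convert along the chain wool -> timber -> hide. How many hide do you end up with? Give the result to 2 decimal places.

7735.09

2500 wool × 0.5595 = 1398.75 timber
1398.75 timber × 5.53 = 7735.0875 hide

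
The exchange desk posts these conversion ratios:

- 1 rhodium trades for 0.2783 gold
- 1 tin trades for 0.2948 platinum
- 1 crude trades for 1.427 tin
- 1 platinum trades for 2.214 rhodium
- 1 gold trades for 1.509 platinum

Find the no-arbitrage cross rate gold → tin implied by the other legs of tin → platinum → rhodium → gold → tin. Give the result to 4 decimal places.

5.5053

Known legs of the cycle: 0.2948 × 2.214 × 0.2783 = 0.18164284776
For no arbitrage the full-cycle product must be 1, so the missing rate is 1 / 0.18164284776 ≈ 5.505309.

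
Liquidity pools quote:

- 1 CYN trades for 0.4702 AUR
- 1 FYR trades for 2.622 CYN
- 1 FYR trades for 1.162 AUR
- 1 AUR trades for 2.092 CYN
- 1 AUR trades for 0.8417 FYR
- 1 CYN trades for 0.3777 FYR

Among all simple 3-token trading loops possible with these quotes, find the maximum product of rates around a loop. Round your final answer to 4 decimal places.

1.0377

FYR→CYN→AUR→FYR: 2.622 × 0.4702 × 0.8417 = 1.03770
FYR→AUR→CYN→FYR: 1.162 × 2.092 × 0.3777 = 0.91815
Maximum is FYR→CYN→AUR→FYR at 1.0377; arbitrage exists.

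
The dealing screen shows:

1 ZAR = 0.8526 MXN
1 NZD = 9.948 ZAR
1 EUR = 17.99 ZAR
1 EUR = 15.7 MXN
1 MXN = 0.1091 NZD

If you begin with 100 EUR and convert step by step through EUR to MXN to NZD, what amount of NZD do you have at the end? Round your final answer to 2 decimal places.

171.29

100 EUR × 15.7 = 1570 MXN
1570 MXN × 0.1091 = 171.287 NZD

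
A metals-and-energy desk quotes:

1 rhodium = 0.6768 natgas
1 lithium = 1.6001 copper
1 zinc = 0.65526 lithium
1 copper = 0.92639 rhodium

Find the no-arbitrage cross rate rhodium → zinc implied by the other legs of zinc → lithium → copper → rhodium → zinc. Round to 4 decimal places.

Known legs of the cycle: 0.65526 × 1.6001 × 0.92639 = 0.97130280087114
For no arbitrage the full-cycle product must be 1, so the missing rate is 1 / 0.97130280087114 ≈ 1.029545.

1.0295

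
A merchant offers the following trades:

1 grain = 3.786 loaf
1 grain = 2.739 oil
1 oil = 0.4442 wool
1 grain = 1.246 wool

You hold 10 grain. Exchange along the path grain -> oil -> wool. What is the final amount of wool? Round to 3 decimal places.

12.167

10 grain × 2.739 = 27.39 oil
27.39 oil × 0.4442 = 12.166638 wool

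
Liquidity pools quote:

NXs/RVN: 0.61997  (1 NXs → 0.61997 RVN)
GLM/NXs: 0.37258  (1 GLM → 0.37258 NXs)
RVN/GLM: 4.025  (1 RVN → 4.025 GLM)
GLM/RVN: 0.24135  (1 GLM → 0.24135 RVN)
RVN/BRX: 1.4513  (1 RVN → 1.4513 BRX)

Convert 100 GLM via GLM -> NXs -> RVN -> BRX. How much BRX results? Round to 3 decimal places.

100 GLM × 0.37258 = 37.258 NXs
37.258 NXs × 0.61997 = 23.09884226 RVN
23.09884226 RVN × 1.4513 = 33.523349771938 BRX

33.523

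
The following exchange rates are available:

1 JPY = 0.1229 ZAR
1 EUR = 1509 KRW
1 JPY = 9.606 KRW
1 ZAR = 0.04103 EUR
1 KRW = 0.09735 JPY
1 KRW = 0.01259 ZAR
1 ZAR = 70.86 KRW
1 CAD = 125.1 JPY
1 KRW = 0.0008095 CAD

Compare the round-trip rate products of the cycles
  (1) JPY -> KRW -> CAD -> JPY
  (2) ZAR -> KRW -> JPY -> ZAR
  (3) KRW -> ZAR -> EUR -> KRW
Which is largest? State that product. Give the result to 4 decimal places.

(1) 9.606 × 0.0008095 × 125.1 = 0.97278
(2) 70.86 × 0.09735 × 0.1229 = 0.84779
(3) 0.01259 × 0.04103 × 1509 = 0.77950
Highest is cycle (1) at 0.9728 (≤1, no arbitrage).

0.9728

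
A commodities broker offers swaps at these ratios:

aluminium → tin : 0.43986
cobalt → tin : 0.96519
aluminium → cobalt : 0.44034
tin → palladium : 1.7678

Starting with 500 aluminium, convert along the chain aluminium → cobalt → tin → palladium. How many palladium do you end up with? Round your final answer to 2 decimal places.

375.67

500 aluminium × 0.44034 = 220.17 cobalt
220.17 cobalt × 0.96519 = 212.5058823 tin
212.5058823 tin × 1.7678 = 375.66789872994 palladium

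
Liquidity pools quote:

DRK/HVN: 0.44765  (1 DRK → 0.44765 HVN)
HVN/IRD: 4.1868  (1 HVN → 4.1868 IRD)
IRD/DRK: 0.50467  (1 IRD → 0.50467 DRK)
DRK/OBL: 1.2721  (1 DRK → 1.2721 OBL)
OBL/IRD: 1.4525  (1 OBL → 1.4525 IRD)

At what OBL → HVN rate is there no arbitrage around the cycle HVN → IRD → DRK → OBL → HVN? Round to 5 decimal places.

Known legs of the cycle: 4.1868 × 0.50467 × 1.2721 = 2.6878866920676
For no arbitrage the full-cycle product must be 1, so the missing rate is 1 / 2.6878866920676 ≈ 0.3720395.

0.37204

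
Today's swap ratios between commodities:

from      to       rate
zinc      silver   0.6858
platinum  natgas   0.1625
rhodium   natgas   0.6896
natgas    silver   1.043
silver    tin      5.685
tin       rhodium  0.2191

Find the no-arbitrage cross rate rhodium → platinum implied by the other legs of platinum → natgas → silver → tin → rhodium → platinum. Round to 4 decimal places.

4.7368

Known legs of the cycle: 0.1625 × 1.043 × 5.685 × 0.2191 = 0.21111083345625
For no arbitrage the full-cycle product must be 1, so the missing rate is 1 / 0.21111083345625 ≈ 4.736848.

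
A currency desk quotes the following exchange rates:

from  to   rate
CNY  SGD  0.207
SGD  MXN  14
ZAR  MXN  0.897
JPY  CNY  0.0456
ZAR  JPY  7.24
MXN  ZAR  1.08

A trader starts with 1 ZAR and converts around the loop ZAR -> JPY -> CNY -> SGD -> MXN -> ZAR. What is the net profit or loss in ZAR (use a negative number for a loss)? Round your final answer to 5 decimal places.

1 ZAR × 7.24 = 7.24 JPY
7.24 JPY × 0.0456 = 0.330144 CNY
0.330144 CNY × 0.207 = 0.068339808 SGD
0.068339808 SGD × 14 = 0.956757312 MXN
0.956757312 MXN × 1.08 = 1.03329789696 ZAR
Net change: 1.03329789696 − 1 = 0.03329789696 ZAR

0.03330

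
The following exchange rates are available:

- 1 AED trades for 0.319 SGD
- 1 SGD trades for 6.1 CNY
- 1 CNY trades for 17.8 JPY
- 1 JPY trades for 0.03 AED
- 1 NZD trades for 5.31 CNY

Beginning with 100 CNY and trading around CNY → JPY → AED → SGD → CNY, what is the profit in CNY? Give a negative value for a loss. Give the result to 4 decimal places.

100 CNY × 17.8 = 1780 JPY
1780 JPY × 0.03 = 53.4 AED
53.4 AED × 0.319 = 17.0346 SGD
17.0346 SGD × 6.1 = 103.91106 CNY
Net change: 103.91106 − 100 = 3.91106 CNY

3.9111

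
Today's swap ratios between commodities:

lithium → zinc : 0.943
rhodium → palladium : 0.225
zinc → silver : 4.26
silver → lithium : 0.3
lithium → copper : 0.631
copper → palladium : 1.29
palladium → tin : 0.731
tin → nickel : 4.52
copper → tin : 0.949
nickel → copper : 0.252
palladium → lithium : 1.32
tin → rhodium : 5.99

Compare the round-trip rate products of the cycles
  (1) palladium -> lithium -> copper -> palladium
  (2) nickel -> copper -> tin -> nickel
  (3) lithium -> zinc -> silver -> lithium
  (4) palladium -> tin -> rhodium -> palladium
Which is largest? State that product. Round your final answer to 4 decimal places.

(1) 1.32 × 0.631 × 1.29 = 1.07447
(2) 0.252 × 0.949 × 4.52 = 1.08095
(3) 0.943 × 4.26 × 0.3 = 1.20515
(4) 0.731 × 5.99 × 0.225 = 0.98521
Highest is cycle (3) at 1.2052 (>1, arbitrage).

1.2052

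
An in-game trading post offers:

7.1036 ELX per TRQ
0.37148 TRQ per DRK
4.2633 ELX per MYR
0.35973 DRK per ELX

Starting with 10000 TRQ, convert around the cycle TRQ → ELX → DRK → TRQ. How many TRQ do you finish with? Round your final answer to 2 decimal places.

9492.72

10000 TRQ × 7.1036 = 71036 ELX
71036 ELX × 0.35973 = 25553.78028 DRK
25553.78028 DRK × 0.37148 = 9492.7182984144 TRQ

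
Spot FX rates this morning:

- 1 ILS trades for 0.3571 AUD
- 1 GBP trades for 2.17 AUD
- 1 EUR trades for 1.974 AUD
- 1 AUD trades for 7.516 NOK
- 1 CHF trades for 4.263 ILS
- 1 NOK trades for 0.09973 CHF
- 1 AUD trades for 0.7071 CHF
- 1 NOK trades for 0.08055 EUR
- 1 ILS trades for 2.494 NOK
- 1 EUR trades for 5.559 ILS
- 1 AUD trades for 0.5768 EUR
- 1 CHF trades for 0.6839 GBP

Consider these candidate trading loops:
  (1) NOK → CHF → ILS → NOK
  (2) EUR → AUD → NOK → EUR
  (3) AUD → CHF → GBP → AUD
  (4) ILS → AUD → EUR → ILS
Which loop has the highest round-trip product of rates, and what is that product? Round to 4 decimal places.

(1) 0.09973 × 4.263 × 2.494 = 1.06032
(2) 1.974 × 7.516 × 0.08055 = 1.19509
(3) 0.7071 × 0.6839 × 2.17 = 1.04938
(4) 0.3571 × 0.5768 × 5.559 = 1.14502
Highest is cycle (2) at 1.1951 (>1, arbitrage).

1.1951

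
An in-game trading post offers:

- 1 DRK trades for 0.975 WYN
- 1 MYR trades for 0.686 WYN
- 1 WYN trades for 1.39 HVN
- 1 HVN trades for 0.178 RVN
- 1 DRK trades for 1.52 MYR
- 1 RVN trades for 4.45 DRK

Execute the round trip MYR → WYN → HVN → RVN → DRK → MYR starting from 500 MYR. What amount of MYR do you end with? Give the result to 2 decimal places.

500 MYR × 0.686 = 343 WYN
343 WYN × 1.39 = 476.77 HVN
476.77 HVN × 0.178 = 84.86506 RVN
84.86506 RVN × 4.45 = 377.649517 DRK
377.649517 DRK × 1.52 = 574.02726584 MYR

574.03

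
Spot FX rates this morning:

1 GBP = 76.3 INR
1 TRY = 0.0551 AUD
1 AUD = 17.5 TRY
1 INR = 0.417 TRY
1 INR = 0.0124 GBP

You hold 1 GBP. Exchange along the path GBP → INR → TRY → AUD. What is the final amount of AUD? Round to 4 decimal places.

1.7531

1 GBP × 76.3 = 76.3 INR
76.3 INR × 0.417 = 31.8171 TRY
31.8171 TRY × 0.0551 = 1.75312221 AUD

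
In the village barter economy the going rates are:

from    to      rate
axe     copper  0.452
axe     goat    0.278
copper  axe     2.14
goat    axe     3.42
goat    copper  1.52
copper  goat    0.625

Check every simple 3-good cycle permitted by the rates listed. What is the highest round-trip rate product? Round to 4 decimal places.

0.9662

copper→goat→axe→copper: 0.625 × 3.42 × 0.452 = 0.96615
copper→axe→goat→copper: 2.14 × 0.278 × 1.52 = 0.90428
Maximum is copper→goat→axe→copper at 0.9662; no arbitrage — every cycle loses value.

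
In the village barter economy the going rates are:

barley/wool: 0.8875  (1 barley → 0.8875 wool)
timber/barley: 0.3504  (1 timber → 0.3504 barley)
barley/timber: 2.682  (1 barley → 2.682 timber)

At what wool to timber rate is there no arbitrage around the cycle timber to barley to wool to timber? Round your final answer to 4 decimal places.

3.2156

Known legs of the cycle: 0.3504 × 0.8875 = 0.31098
For no arbitrage the full-cycle product must be 1, so the missing rate is 1 / 0.31098 ≈ 3.215641.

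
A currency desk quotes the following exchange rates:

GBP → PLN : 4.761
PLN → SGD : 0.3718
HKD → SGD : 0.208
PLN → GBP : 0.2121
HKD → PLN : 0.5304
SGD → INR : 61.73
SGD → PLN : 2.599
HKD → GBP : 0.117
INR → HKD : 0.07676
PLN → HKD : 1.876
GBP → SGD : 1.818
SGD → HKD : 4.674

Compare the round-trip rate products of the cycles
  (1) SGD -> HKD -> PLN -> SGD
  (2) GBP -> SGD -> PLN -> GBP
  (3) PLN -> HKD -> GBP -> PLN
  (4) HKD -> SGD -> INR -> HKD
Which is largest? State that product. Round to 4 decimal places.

1.0450

(1) 4.674 × 0.5304 × 0.3718 = 0.92173
(2) 1.818 × 2.599 × 0.2121 = 1.00217
(3) 1.876 × 0.117 × 4.761 = 1.04500
(4) 0.208 × 61.73 × 0.07676 = 0.98559
Highest is cycle (3) at 1.0450 (>1, arbitrage).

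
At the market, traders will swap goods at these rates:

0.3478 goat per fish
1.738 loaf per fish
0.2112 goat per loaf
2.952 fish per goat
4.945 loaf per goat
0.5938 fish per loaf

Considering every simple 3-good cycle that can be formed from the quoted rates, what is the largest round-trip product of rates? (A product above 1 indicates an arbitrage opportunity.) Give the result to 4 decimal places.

loaf→goat→fish→loaf: 0.2112 × 2.952 × 1.738 = 1.08358
loaf→fish→goat→loaf: 0.5938 × 0.3478 × 4.945 = 1.02126
Maximum is loaf→goat→fish→loaf at 1.0836; arbitrage exists.

1.0836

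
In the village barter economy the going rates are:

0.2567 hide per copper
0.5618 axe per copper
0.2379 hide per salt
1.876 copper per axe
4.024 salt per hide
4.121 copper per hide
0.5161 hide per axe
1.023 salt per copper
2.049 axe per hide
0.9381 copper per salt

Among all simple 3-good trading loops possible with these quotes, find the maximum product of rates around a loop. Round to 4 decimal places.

axe→hide→copper→axe: 0.5161 × 4.121 × 0.5618 = 1.19486
copper→salt→hide→copper: 1.023 × 0.2379 × 4.121 = 1.00293
axe→copper→hide→axe: 1.876 × 0.2567 × 2.049 = 0.98674
copper→hide→salt→copper: 0.2567 × 4.024 × 0.9381 = 0.96902
Maximum is axe→hide→copper→axe at 1.1949; arbitrage exists.

1.1949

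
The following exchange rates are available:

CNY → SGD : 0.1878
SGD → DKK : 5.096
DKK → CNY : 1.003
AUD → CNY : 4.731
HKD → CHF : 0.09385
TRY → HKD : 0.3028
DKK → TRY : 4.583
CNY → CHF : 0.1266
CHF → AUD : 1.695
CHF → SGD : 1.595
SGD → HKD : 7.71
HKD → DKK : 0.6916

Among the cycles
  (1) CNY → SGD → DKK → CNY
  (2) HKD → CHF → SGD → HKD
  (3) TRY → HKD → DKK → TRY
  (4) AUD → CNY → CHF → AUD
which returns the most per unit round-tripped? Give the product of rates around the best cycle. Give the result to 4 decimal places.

(1) 0.1878 × 5.096 × 1.003 = 0.95990
(2) 0.09385 × 1.595 × 7.71 = 1.15412
(3) 0.3028 × 0.6916 × 4.583 = 0.95976
(4) 4.731 × 0.1266 × 1.695 = 1.01521
Highest is cycle (2) at 1.1541 (>1, arbitrage).

1.1541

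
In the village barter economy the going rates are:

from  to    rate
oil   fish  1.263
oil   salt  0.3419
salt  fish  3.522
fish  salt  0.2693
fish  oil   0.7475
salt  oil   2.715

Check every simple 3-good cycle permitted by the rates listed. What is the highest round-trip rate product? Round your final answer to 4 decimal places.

0.9234

oil→fish→salt→oil: 1.263 × 0.2693 × 2.715 = 0.92344
oil→salt→fish→oil: 0.3419 × 3.522 × 0.7475 = 0.90012
Maximum is oil→fish→salt→oil at 0.9234; no arbitrage — every cycle loses value.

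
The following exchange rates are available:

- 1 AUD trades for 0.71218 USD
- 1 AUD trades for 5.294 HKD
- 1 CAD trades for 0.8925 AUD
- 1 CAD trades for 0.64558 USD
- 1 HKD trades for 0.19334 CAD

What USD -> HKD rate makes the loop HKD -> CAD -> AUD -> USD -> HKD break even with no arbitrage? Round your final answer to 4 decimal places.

Known legs of the cycle: 0.19334 × 0.8925 × 0.71218 = 0.122890896471
For no arbitrage the full-cycle product must be 1, so the missing rate is 1 / 0.122890896471 ≈ 8.137299.

8.1373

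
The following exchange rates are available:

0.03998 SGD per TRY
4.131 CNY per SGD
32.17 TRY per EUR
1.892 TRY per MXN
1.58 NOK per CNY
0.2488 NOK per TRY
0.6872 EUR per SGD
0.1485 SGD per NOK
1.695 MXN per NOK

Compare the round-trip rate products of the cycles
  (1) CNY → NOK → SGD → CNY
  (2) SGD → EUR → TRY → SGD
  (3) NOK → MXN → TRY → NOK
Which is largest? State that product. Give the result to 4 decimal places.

0.9693

(1) 1.58 × 0.1485 × 4.131 = 0.96926
(2) 0.6872 × 32.17 × 0.03998 = 0.88385
(3) 1.695 × 1.892 × 0.2488 = 0.79789
Highest is cycle (1) at 0.9693 (≤1, no arbitrage).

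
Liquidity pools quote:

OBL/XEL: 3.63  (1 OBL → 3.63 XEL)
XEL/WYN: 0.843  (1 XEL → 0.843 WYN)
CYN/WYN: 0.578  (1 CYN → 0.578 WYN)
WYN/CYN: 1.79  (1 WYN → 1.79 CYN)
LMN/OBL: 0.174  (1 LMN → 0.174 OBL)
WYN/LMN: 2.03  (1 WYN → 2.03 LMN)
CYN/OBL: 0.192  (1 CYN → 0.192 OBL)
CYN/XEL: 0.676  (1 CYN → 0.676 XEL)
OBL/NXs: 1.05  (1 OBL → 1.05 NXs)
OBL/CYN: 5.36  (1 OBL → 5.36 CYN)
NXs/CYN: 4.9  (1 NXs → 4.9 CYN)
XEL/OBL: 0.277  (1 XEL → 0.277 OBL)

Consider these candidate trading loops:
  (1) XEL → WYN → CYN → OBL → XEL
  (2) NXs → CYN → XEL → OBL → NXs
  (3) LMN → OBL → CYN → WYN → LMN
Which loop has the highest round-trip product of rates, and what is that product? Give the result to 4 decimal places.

(1) 0.843 × 1.79 × 0.192 × 3.63 = 1.05169
(2) 4.9 × 0.676 × 0.277 × 1.05 = 0.96341
(3) 0.174 × 5.36 × 0.578 × 2.03 = 1.09430
Highest is cycle (3) at 1.0943 (>1, arbitrage).

1.0943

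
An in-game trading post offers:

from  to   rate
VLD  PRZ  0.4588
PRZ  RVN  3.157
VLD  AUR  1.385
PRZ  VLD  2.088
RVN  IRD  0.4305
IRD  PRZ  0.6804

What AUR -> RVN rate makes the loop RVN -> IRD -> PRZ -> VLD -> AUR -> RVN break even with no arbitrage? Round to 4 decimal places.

Known legs of the cycle: 0.4305 × 0.6804 × 2.088 × 1.385 = 0.847066932936
For no arbitrage the full-cycle product must be 1, so the missing rate is 1 / 0.847066932936 ≈ 1.180544.

1.1805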